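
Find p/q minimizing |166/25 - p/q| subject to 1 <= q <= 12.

Expand x = 166/25 as a continued fraction with the Euclidean algorithm:
  166 = 6*25 + 16, so a_0 = 6.
  25 = 1*16 + 9, so a_1 = 1.
  16 = 1*9 + 7, so a_2 = 1.
  9 = 1*7 + 2, so a_3 = 1.
  7 = 3*2 + 1, so a_4 = 3.
  2 = 2*1 + 0, so a_5 = 2.
so x = [6; 1, 1, 1, 3, 2].
Convergents (p_i = a_i*p_{i-1} + p_{i-2}, q_i = a_i*q_{i-1} + q_{i-2} with p_{-2}=0, p_{-1}=1, q_{-2}=1, q_{-1}=0), until the denominator exceeds 12:
  i=0: a_0=6, p_0 = 6*1 + 0 = 6, q_0 = 6*0 + 1 = 1.
  i=1: a_1=1, p_1 = 1*6 + 1 = 7, q_1 = 1*1 + 0 = 1.
  i=2: a_2=1, p_2 = 1*7 + 6 = 13, q_2 = 1*1 + 1 = 2.
  i=3: a_3=1, p_3 = 1*13 + 7 = 20, q_3 = 1*2 + 1 = 3.
  i=4: a_4=3, p_4 = 3*20 + 13 = 73, q_4 = 3*3 + 2 = 11.
  i=5: a_5=2, p_5 = 2*73 + 20 = 166, q_5 = 2*11 + 3 = 25.
q_5 = 25 > 12, so the last convergent with denominator <= 12 is p_4/q_4 = 73/11.
The closest fraction with denominator <= 12 is either p_4/q_4 or the intermediate fraction (k*p_4 + p_3)/(k*q_4 + q_3) with the largest k >= 1 whose denominator stays <= 12; these approach x as k grows, and every other convergent or intermediate fraction in range is farther away.
Largest k: floor((12 - q_3)/q_4) = floor((12 - 3)/11) = 0.
Since k = 0, no intermediate fraction beyond p_4/q_4 has denominator <= 12, so the convergent 73/11 is the closest (its error is |166*11 - 73*25|/(25*11) = 1/275).

73/11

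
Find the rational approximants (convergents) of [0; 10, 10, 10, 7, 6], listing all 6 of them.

0/1, 1/10, 10/101, 101/1020, 717/7241, 4403/44466

Using the convergent recurrence p_i = a_i*p_{i-1} + p_{i-2}, q_i = a_i*q_{i-1} + q_{i-2} with p_{-2}=0, p_{-1}=1, q_{-2}=1, q_{-1}=0:
  i=0: a_0=0, p_0 = 0*1 + 0 = 0, q_0 = 0*0 + 1 = 1.
  i=1: a_1=10, p_1 = 10*0 + 1 = 1, q_1 = 10*1 + 0 = 10.
  i=2: a_2=10, p_2 = 10*1 + 0 = 10, q_2 = 10*10 + 1 = 101.
  i=3: a_3=10, p_3 = 10*10 + 1 = 101, q_3 = 10*101 + 10 = 1020.
  i=4: a_4=7, p_4 = 7*101 + 10 = 717, q_4 = 7*1020 + 101 = 7241.
  i=5: a_5=6, p_5 = 6*717 + 101 = 4403, q_5 = 6*7241 + 1020 = 44466.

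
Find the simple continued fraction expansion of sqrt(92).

[9; (1, 1, 2, 4, 2, 1, 1, 18)]

Write x_i = (sqrt(92) + m_i)/d_i with (m_0, d_0) = (0, 1). a_0 = floor(sqrt(92)) = 9, since 9^2 = 81 <= 92 < 100 = 10^2.
Iterate m_{i+1} = d_i*a_i - m_i, d_{i+1} = (92 - m_{i+1}^2)/d_i, a_{i+1} = floor((a_0 + m_{i+1})/d_{i+1}):
  m_1 = 1*9 - 0 = 9, d_1 = (92 - 9^2)/1 = 11/1 = 11, a_1 = floor((9 + 9)/11) = 1.
  m_2 = 11*1 - 9 = 2, d_2 = (92 - 2^2)/11 = 88/11 = 8, a_2 = floor((9 + 2)/8) = 1.
  m_3 = 8*1 - 2 = 6, d_3 = (92 - 6^2)/8 = 56/8 = 7, a_3 = floor((9 + 6)/7) = 2.
  m_4 = 7*2 - 6 = 8, d_4 = (92 - 8^2)/7 = 28/7 = 4, a_4 = floor((9 + 8)/4) = 4.
  m_5 = 4*4 - 8 = 8, d_5 = (92 - 8^2)/4 = 28/4 = 7, a_5 = floor((9 + 8)/7) = 2.
  m_6 = 7*2 - 8 = 6, d_6 = (92 - 6^2)/7 = 56/7 = 8, a_6 = floor((9 + 6)/8) = 1.
  m_7 = 8*1 - 6 = 2, d_7 = (92 - 2^2)/8 = 88/8 = 11, a_7 = floor((9 + 2)/11) = 1.
  m_8 = 11*1 - 2 = 9, d_8 = (92 - 9^2)/11 = 11/11 = 1, a_8 = floor((9 + 9)/1) = 18.
  m_9 = 1*18 - 9 = 9, d_9 = (92 - 9^2)/1 = 11/1 = 11: (m_9, d_9) = (m_1, d_1) = (9, 11), so from here the quotients repeat a_1, ..., a_8; the period length is 8.
Hence the expansion of sqrt(92) is a_0 = 9 followed by the repeating block 1, 1, 2, 4, 2, 1, 1, 18 (period 8).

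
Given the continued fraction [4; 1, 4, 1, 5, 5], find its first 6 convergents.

4/1, 5/1, 24/5, 29/6, 169/35, 874/181

Using the convergent recurrence p_i = a_i*p_{i-1} + p_{i-2}, q_i = a_i*q_{i-1} + q_{i-2} with p_{-2}=0, p_{-1}=1, q_{-2}=1, q_{-1}=0:
  i=0: a_0=4, p_0 = 4*1 + 0 = 4, q_0 = 4*0 + 1 = 1.
  i=1: a_1=1, p_1 = 1*4 + 1 = 5, q_1 = 1*1 + 0 = 1.
  i=2: a_2=4, p_2 = 4*5 + 4 = 24, q_2 = 4*1 + 1 = 5.
  i=3: a_3=1, p_3 = 1*24 + 5 = 29, q_3 = 1*5 + 1 = 6.
  i=4: a_4=5, p_4 = 5*29 + 24 = 169, q_4 = 5*6 + 5 = 35.
  i=5: a_5=5, p_5 = 5*169 + 29 = 874, q_5 = 5*35 + 6 = 181.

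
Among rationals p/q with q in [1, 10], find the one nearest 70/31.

Expand x = 70/31 as a continued fraction with the Euclidean algorithm:
  70 = 2*31 + 8, so a_0 = 2.
  31 = 3*8 + 7, so a_1 = 3.
  8 = 1*7 + 1, so a_2 = 1.
  7 = 7*1 + 0, so a_3 = 7.
so x = [2; 3, 1, 7].
Convergents (p_i = a_i*p_{i-1} + p_{i-2}, q_i = a_i*q_{i-1} + q_{i-2} with p_{-2}=0, p_{-1}=1, q_{-2}=1, q_{-1}=0), until the denominator exceeds 10:
  i=0: a_0=2, p_0 = 2*1 + 0 = 2, q_0 = 2*0 + 1 = 1.
  i=1: a_1=3, p_1 = 3*2 + 1 = 7, q_1 = 3*1 + 0 = 3.
  i=2: a_2=1, p_2 = 1*7 + 2 = 9, q_2 = 1*3 + 1 = 4.
  i=3: a_3=7, p_3 = 7*9 + 7 = 70, q_3 = 7*4 + 3 = 31.
q_3 = 31 > 10, so the last convergent with denominator <= 10 is p_2/q_2 = 9/4.
The closest fraction with denominator <= 10 is either p_2/q_2 or the intermediate fraction (k*p_2 + p_1)/(k*q_2 + q_1) with the largest k >= 1 whose denominator stays <= 10; these approach x as k grows, and every other convergent or intermediate fraction in range is farther away.
Largest k: floor((10 - q_1)/q_2) = floor((10 - 3)/4) = 1.
That gives (1*9 + 7)/(1*4 + 3) = 16/7.
Compare the errors: |x - 9/4| = |70*4 - 9*31|/(31*4) = 1/124, and |x - 16/7| = |70*7 - 16*31|/(31*7) = 6/217.
Cross-multiplying, 1*217 = 217 < 744 = 6*124, so 1/124 is smaller: the convergent 9/4 is closer to x than 16/7.

9/4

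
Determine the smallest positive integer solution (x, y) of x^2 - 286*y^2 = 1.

(x, y) = (561835, 33222)

First expand sqrt(286) as a continued fraction. With x_i = (sqrt(286) + m_i)/d_i and (m_0, d_0) = (0, 1): a_0 = floor(sqrt(286)) = 16, since 16^2 = 256 <= 286 < 289 = 17^2.
Iterate m_{i+1} = d_i*a_i - m_i, d_{i+1} = (286 - m_{i+1}^2)/d_i, a_{i+1} = floor((a_0 + m_{i+1})/d_{i+1}):
  m_1 = 1*16 - 0 = 16, d_1 = (286 - 16^2)/1 = 30/1 = 30, a_1 = floor((16 + 16)/30) = 1.
  m_2 = 30*1 - 16 = 14, d_2 = (286 - 14^2)/30 = 90/30 = 3, a_2 = floor((16 + 14)/3) = 10.
  m_3 = 3*10 - 14 = 16, d_3 = (286 - 16^2)/3 = 30/3 = 10, a_3 = floor((16 + 16)/10) = 3.
  m_4 = 10*3 - 16 = 14, d_4 = (286 - 14^2)/10 = 90/10 = 9, a_4 = floor((16 + 14)/9) = 3.
  m_5 = 9*3 - 14 = 13, d_5 = (286 - 13^2)/9 = 117/9 = 13, a_5 = floor((16 + 13)/13) = 2.
  m_6 = 13*2 - 13 = 13, d_6 = (286 - 13^2)/13 = 117/13 = 9, a_6 = floor((16 + 13)/9) = 3.
  m_7 = 9*3 - 13 = 14, d_7 = (286 - 14^2)/9 = 90/9 = 10, a_7 = floor((16 + 14)/10) = 3.
  m_8 = 10*3 - 14 = 16, d_8 = (286 - 16^2)/10 = 30/10 = 3, a_8 = floor((16 + 16)/3) = 10.
  m_9 = 3*10 - 16 = 14, d_9 = (286 - 14^2)/3 = 90/3 = 30, a_9 = floor((16 + 14)/30) = 1.
  m_10 = 30*1 - 14 = 16, d_10 = (286 - 16^2)/30 = 30/30 = 1, a_10 = floor((16 + 16)/1) = 32.
  m_11 = 1*32 - 16 = 16, d_11 = (286 - 16^2)/1 = 30/1 = 30: (m_11, d_11) = (m_1, d_1) = (16, 30), so from here the quotients repeat a_1, ..., a_10; the period length is 10.
So sqrt(286) = [16; (1, 10, 3, 3, 2, 3, 3, 10, 1, 32)] with period length k = 10.
k is even, so the fundamental solution of x^2 - 286y^2 = 1 is (p_{k-1}, q_{k-1}) = (p_9, q_9); compute convergents through index 9.
Convergents (p_i = a_i*p_{i-1} + p_{i-2}, q_i = a_i*q_{i-1} + q_{i-2} with p_{-2}=0, p_{-1}=1, q_{-2}=1, q_{-1}=0):
  i=0: a_0=16, p_0 = 16*1 + 0 = 16, q_0 = 16*0 + 1 = 1.
  i=1: a_1=1, p_1 = 1*16 + 1 = 17, q_1 = 1*1 + 0 = 1.
  i=2: a_2=10, p_2 = 10*17 + 16 = 186, q_2 = 10*1 + 1 = 11.
  i=3: a_3=3, p_3 = 3*186 + 17 = 575, q_3 = 3*11 + 1 = 34.
  i=4: a_4=3, p_4 = 3*575 + 186 = 1911, q_4 = 3*34 + 11 = 113.
  i=5: a_5=2, p_5 = 2*1911 + 575 = 4397, q_5 = 2*113 + 34 = 260.
  i=6: a_6=3, p_6 = 3*4397 + 1911 = 15102, q_6 = 3*260 + 113 = 893.
  i=7: a_7=3, p_7 = 3*15102 + 4397 = 49703, q_7 = 3*893 + 260 = 2939.
  i=8: a_8=10, p_8 = 10*49703 + 15102 = 512132, q_8 = 10*2939 + 893 = 30283.
  i=9: a_9=1, p_9 = 1*512132 + 49703 = 561835, q_9 = 1*30283 + 2939 = 33222.
Check: 561835^2 - 286*33222^2 = 315658567225 - 315658567224 = 1, so (x, y) = (561835, 33222) solves the equation, and by the theorem it is the least positive solution.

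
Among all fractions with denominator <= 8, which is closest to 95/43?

Expand x = 95/43 as a continued fraction with the Euclidean algorithm:
  95 = 2*43 + 9, so a_0 = 2.
  43 = 4*9 + 7, so a_1 = 4.
  9 = 1*7 + 2, so a_2 = 1.
  7 = 3*2 + 1, so a_3 = 3.
  2 = 2*1 + 0, so a_4 = 2.
so x = [2; 4, 1, 3, 2].
Convergents (p_i = a_i*p_{i-1} + p_{i-2}, q_i = a_i*q_{i-1} + q_{i-2} with p_{-2}=0, p_{-1}=1, q_{-2}=1, q_{-1}=0), until the denominator exceeds 8:
  i=0: a_0=2, p_0 = 2*1 + 0 = 2, q_0 = 2*0 + 1 = 1.
  i=1: a_1=4, p_1 = 4*2 + 1 = 9, q_1 = 4*1 + 0 = 4.
  i=2: a_2=1, p_2 = 1*9 + 2 = 11, q_2 = 1*4 + 1 = 5.
  i=3: a_3=3, p_3 = 3*11 + 9 = 42, q_3 = 3*5 + 4 = 19.
q_3 = 19 > 8, so the last convergent with denominator <= 8 is p_2/q_2 = 11/5.
The closest fraction with denominator <= 8 is either p_2/q_2 or the intermediate fraction (k*p_2 + p_1)/(k*q_2 + q_1) with the largest k >= 1 whose denominator stays <= 8; these approach x as k grows, and every other convergent or intermediate fraction in range is farther away.
Largest k: floor((8 - q_1)/q_2) = floor((8 - 4)/5) = 0.
Since k = 0, no intermediate fraction beyond p_2/q_2 has denominator <= 8, so the convergent 11/5 is the closest (its error is |95*5 - 11*43|/(43*5) = 2/215).

11/5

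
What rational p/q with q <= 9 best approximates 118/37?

Expand x = 118/37 as a continued fraction with the Euclidean algorithm:
  118 = 3*37 + 7, so a_0 = 3.
  37 = 5*7 + 2, so a_1 = 5.
  7 = 3*2 + 1, so a_2 = 3.
  2 = 2*1 + 0, so a_3 = 2.
so x = [3; 5, 3, 2].
Convergents (p_i = a_i*p_{i-1} + p_{i-2}, q_i = a_i*q_{i-1} + q_{i-2} with p_{-2}=0, p_{-1}=1, q_{-2}=1, q_{-1}=0), until the denominator exceeds 9:
  i=0: a_0=3, p_0 = 3*1 + 0 = 3, q_0 = 3*0 + 1 = 1.
  i=1: a_1=5, p_1 = 5*3 + 1 = 16, q_1 = 5*1 + 0 = 5.
  i=2: a_2=3, p_2 = 3*16 + 3 = 51, q_2 = 3*5 + 1 = 16.
q_2 = 16 > 9, so the last convergent with denominator <= 9 is p_1/q_1 = 16/5.
The closest fraction with denominator <= 9 is either p_1/q_1 or the intermediate fraction (k*p_1 + p_0)/(k*q_1 + q_0) with the largest k >= 1 whose denominator stays <= 9; these approach x as k grows, and every other convergent or intermediate fraction in range is farther away.
Largest k: floor((9 - q_0)/q_1) = floor((9 - 1)/5) = 1.
That gives (1*16 + 3)/(1*5 + 1) = 19/6.
Compare the errors: |x - 16/5| = |118*5 - 16*37|/(37*5) = 2/185, and |x - 19/6| = |118*6 - 19*37|/(37*6) = 5/222.
Cross-multiplying, 2*222 = 444 < 925 = 5*185, so 2/185 is smaller: the convergent 16/5 is closer to x than 19/6.

16/5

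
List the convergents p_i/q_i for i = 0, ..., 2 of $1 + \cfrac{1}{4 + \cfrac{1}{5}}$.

1/1, 5/4, 26/21

Using the convergent recurrence p_i = a_i*p_{i-1} + p_{i-2}, q_i = a_i*q_{i-1} + q_{i-2} with p_{-2}=0, p_{-1}=1, q_{-2}=1, q_{-1}=0:
  i=0: a_0=1, p_0 = 1*1 + 0 = 1, q_0 = 1*0 + 1 = 1.
  i=1: a_1=4, p_1 = 4*1 + 1 = 5, q_1 = 4*1 + 0 = 4.
  i=2: a_2=5, p_2 = 5*5 + 1 = 26, q_2 = 5*4 + 1 = 21.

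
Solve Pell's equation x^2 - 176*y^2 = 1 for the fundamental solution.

(x, y) = (199, 15)

First expand sqrt(176) as a continued fraction. With x_i = (sqrt(176) + m_i)/d_i and (m_0, d_0) = (0, 1): a_0 = floor(sqrt(176)) = 13, since 13^2 = 169 <= 176 < 196 = 14^2.
Iterate m_{i+1} = d_i*a_i - m_i, d_{i+1} = (176 - m_{i+1}^2)/d_i, a_{i+1} = floor((a_0 + m_{i+1})/d_{i+1}):
  m_1 = 1*13 - 0 = 13, d_1 = (176 - 13^2)/1 = 7/1 = 7, a_1 = floor((13 + 13)/7) = 3.
  m_2 = 7*3 - 13 = 8, d_2 = (176 - 8^2)/7 = 112/7 = 16, a_2 = floor((13 + 8)/16) = 1.
  m_3 = 16*1 - 8 = 8, d_3 = (176 - 8^2)/16 = 112/16 = 7, a_3 = floor((13 + 8)/7) = 3.
  m_4 = 7*3 - 8 = 13, d_4 = (176 - 13^2)/7 = 7/7 = 1, a_4 = floor((13 + 13)/1) = 26.
  m_5 = 1*26 - 13 = 13, d_5 = (176 - 13^2)/1 = 7/1 = 7: (m_5, d_5) = (m_1, d_1) = (13, 7), so from here the quotients repeat a_1, ..., a_4; the period length is 4.
So sqrt(176) = [13; (3, 1, 3, 26)] with period length k = 4.
k is even, so the fundamental solution of x^2 - 176y^2 = 1 is (p_{k-1}, q_{k-1}) = (p_3, q_3); compute convergents through index 3.
Convergents (p_i = a_i*p_{i-1} + p_{i-2}, q_i = a_i*q_{i-1} + q_{i-2} with p_{-2}=0, p_{-1}=1, q_{-2}=1, q_{-1}=0):
  i=0: a_0=13, p_0 = 13*1 + 0 = 13, q_0 = 13*0 + 1 = 1.
  i=1: a_1=3, p_1 = 3*13 + 1 = 40, q_1 = 3*1 + 0 = 3.
  i=2: a_2=1, p_2 = 1*40 + 13 = 53, q_2 = 1*3 + 1 = 4.
  i=3: a_3=3, p_3 = 3*53 + 40 = 199, q_3 = 3*4 + 3 = 15.
Check: 199^2 - 176*15^2 = 39601 - 39600 = 1, so (x, y) = (199, 15) solves the equation, and by the theorem it is the least positive solution.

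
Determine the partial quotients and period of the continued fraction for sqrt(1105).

[33; (4, 7, 7, 4, 66)]

Write x_i = (sqrt(1105) + m_i)/d_i with (m_0, d_0) = (0, 1). a_0 = floor(sqrt(1105)) = 33, since 33^2 = 1089 <= 1105 < 1156 = 34^2.
Iterate m_{i+1} = d_i*a_i - m_i, d_{i+1} = (1105 - m_{i+1}^2)/d_i, a_{i+1} = floor((a_0 + m_{i+1})/d_{i+1}):
  m_1 = 1*33 - 0 = 33, d_1 = (1105 - 33^2)/1 = 16/1 = 16, a_1 = floor((33 + 33)/16) = 4.
  m_2 = 16*4 - 33 = 31, d_2 = (1105 - 31^2)/16 = 144/16 = 9, a_2 = floor((33 + 31)/9) = 7.
  m_3 = 9*7 - 31 = 32, d_3 = (1105 - 32^2)/9 = 81/9 = 9, a_3 = floor((33 + 32)/9) = 7.
  m_4 = 9*7 - 32 = 31, d_4 = (1105 - 31^2)/9 = 144/9 = 16, a_4 = floor((33 + 31)/16) = 4.
  m_5 = 16*4 - 31 = 33, d_5 = (1105 - 33^2)/16 = 16/16 = 1, a_5 = floor((33 + 33)/1) = 66.
  m_6 = 1*66 - 33 = 33, d_6 = (1105 - 33^2)/1 = 16/1 = 16: (m_6, d_6) = (m_1, d_1) = (33, 16), so from here the quotients repeat a_1, ..., a_5; the period length is 5.
Hence the expansion of sqrt(1105) is a_0 = 33 followed by the repeating block 4, 7, 7, 4, 66 (period 5).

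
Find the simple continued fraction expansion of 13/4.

Run the Euclidean algorithm on 13 and 4; the successive quotients are the partial quotients a_0, a_1, ... (each step inverts the fractional part left over by the previous one):
  13 = 3*4 + 1, so a_0 = 3.
  4 = 4*1 + 0, so a_1 = 4.
The remainder reaches 0 after 2 divisions, so the expansion has 2 partial quotients, read off in order.

[3; 4]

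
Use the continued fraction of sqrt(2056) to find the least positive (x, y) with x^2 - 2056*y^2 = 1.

First expand sqrt(2056) as a continued fraction. With x_i = (sqrt(2056) + m_i)/d_i and (m_0, d_0) = (0, 1): a_0 = floor(sqrt(2056)) = 45, since 45^2 = 2025 <= 2056 < 2116 = 46^2.
Iterate m_{i+1} = d_i*a_i - m_i, d_{i+1} = (2056 - m_{i+1}^2)/d_i, a_{i+1} = floor((a_0 + m_{i+1})/d_{i+1}):
  m_1 = 1*45 - 0 = 45, d_1 = (2056 - 45^2)/1 = 31/1 = 31, a_1 = floor((45 + 45)/31) = 2.
  m_2 = 31*2 - 45 = 17, d_2 = (2056 - 17^2)/31 = 1767/31 = 57, a_2 = floor((45 + 17)/57) = 1.
  m_3 = 57*1 - 17 = 40, d_3 = (2056 - 40^2)/57 = 456/57 = 8, a_3 = floor((45 + 40)/8) = 10.
  m_4 = 8*10 - 40 = 40, d_4 = (2056 - 40^2)/8 = 456/8 = 57, a_4 = floor((45 + 40)/57) = 1.
  m_5 = 57*1 - 40 = 17, d_5 = (2056 - 17^2)/57 = 1767/57 = 31, a_5 = floor((45 + 17)/31) = 2.
  m_6 = 31*2 - 17 = 45, d_6 = (2056 - 45^2)/31 = 31/31 = 1, a_6 = floor((45 + 45)/1) = 90.
  m_7 = 1*90 - 45 = 45, d_7 = (2056 - 45^2)/1 = 31/1 = 31: (m_7, d_7) = (m_1, d_1) = (45, 31), so from here the quotients repeat a_1, ..., a_6; the period length is 6.
So sqrt(2056) = [45; (2, 1, 10, 1, 2, 90)] with period length k = 6.
k is even, so the fundamental solution of x^2 - 2056y^2 = 1 is (p_{k-1}, q_{k-1}) = (p_5, q_5); compute convergents through index 5.
Convergents (p_i = a_i*p_{i-1} + p_{i-2}, q_i = a_i*q_{i-1} + q_{i-2} with p_{-2}=0, p_{-1}=1, q_{-2}=1, q_{-1}=0):
  i=0: a_0=45, p_0 = 45*1 + 0 = 45, q_0 = 45*0 + 1 = 1.
  i=1: a_1=2, p_1 = 2*45 + 1 = 91, q_1 = 2*1 + 0 = 2.
  i=2: a_2=1, p_2 = 1*91 + 45 = 136, q_2 = 1*2 + 1 = 3.
  i=3: a_3=10, p_3 = 10*136 + 91 = 1451, q_3 = 10*3 + 2 = 32.
  i=4: a_4=1, p_4 = 1*1451 + 136 = 1587, q_4 = 1*32 + 3 = 35.
  i=5: a_5=2, p_5 = 2*1587 + 1451 = 4625, q_5 = 2*35 + 32 = 102.
Check: 4625^2 - 2056*102^2 = 21390625 - 21390624 = 1, so (x, y) = (4625, 102) solves the equation, and by the theorem it is the least positive solution.

(x, y) = (4625, 102)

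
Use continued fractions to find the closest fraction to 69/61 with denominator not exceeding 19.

17/15

Expand x = 69/61 as a continued fraction with the Euclidean algorithm:
  69 = 1*61 + 8, so a_0 = 1.
  61 = 7*8 + 5, so a_1 = 7.
  8 = 1*5 + 3, so a_2 = 1.
  5 = 1*3 + 2, so a_3 = 1.
  3 = 1*2 + 1, so a_4 = 1.
  2 = 2*1 + 0, so a_5 = 2.
so x = [1; 7, 1, 1, 1, 2].
Convergents (p_i = a_i*p_{i-1} + p_{i-2}, q_i = a_i*q_{i-1} + q_{i-2} with p_{-2}=0, p_{-1}=1, q_{-2}=1, q_{-1}=0), until the denominator exceeds 19:
  i=0: a_0=1, p_0 = 1*1 + 0 = 1, q_0 = 1*0 + 1 = 1.
  i=1: a_1=7, p_1 = 7*1 + 1 = 8, q_1 = 7*1 + 0 = 7.
  i=2: a_2=1, p_2 = 1*8 + 1 = 9, q_2 = 1*7 + 1 = 8.
  i=3: a_3=1, p_3 = 1*9 + 8 = 17, q_3 = 1*8 + 7 = 15.
  i=4: a_4=1, p_4 = 1*17 + 9 = 26, q_4 = 1*15 + 8 = 23.
q_4 = 23 > 19, so the last convergent with denominator <= 19 is p_3/q_3 = 17/15.
The closest fraction with denominator <= 19 is either p_3/q_3 or the intermediate fraction (k*p_3 + p_2)/(k*q_3 + q_2) with the largest k >= 1 whose denominator stays <= 19; these approach x as k grows, and every other convergent or intermediate fraction in range is farther away.
Largest k: floor((19 - q_2)/q_3) = floor((19 - 8)/15) = 0.
Since k = 0, no intermediate fraction beyond p_3/q_3 has denominator <= 19, so the convergent 17/15 is the closest (its error is |69*15 - 17*61|/(61*15) = 2/915).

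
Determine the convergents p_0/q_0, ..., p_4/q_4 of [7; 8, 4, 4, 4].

7/1, 57/8, 235/33, 997/140, 4223/593

Using the convergent recurrence p_i = a_i*p_{i-1} + p_{i-2}, q_i = a_i*q_{i-1} + q_{i-2} with p_{-2}=0, p_{-1}=1, q_{-2}=1, q_{-1}=0:
  i=0: a_0=7, p_0 = 7*1 + 0 = 7, q_0 = 7*0 + 1 = 1.
  i=1: a_1=8, p_1 = 8*7 + 1 = 57, q_1 = 8*1 + 0 = 8.
  i=2: a_2=4, p_2 = 4*57 + 7 = 235, q_2 = 4*8 + 1 = 33.
  i=3: a_3=4, p_3 = 4*235 + 57 = 997, q_3 = 4*33 + 8 = 140.
  i=4: a_4=4, p_4 = 4*997 + 235 = 4223, q_4 = 4*140 + 33 = 593.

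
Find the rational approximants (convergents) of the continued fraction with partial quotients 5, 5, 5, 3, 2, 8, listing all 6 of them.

5/1, 26/5, 135/26, 431/83, 997/192, 8407/1619

Using the convergent recurrence p_i = a_i*p_{i-1} + p_{i-2}, q_i = a_i*q_{i-1} + q_{i-2} with p_{-2}=0, p_{-1}=1, q_{-2}=1, q_{-1}=0:
  i=0: a_0=5, p_0 = 5*1 + 0 = 5, q_0 = 5*0 + 1 = 1.
  i=1: a_1=5, p_1 = 5*5 + 1 = 26, q_1 = 5*1 + 0 = 5.
  i=2: a_2=5, p_2 = 5*26 + 5 = 135, q_2 = 5*5 + 1 = 26.
  i=3: a_3=3, p_3 = 3*135 + 26 = 431, q_3 = 3*26 + 5 = 83.
  i=4: a_4=2, p_4 = 2*431 + 135 = 997, q_4 = 2*83 + 26 = 192.
  i=5: a_5=8, p_5 = 8*997 + 431 = 8407, q_5 = 8*192 + 83 = 1619.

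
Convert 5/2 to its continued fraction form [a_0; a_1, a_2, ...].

[2; 2]

Run the Euclidean algorithm on 5 and 2; the successive quotients are the partial quotients a_0, a_1, ... (each step inverts the fractional part left over by the previous one):
  5 = 2*2 + 1, so a_0 = 2.
  2 = 2*1 + 0, so a_1 = 2.
The remainder reaches 0 after 2 divisions, so the expansion has 2 partial quotients, read off in order.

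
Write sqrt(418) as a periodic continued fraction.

Write x_i = (sqrt(418) + m_i)/d_i with (m_0, d_0) = (0, 1). a_0 = floor(sqrt(418)) = 20, since 20^2 = 400 <= 418 < 441 = 21^2.
Iterate m_{i+1} = d_i*a_i - m_i, d_{i+1} = (418 - m_{i+1}^2)/d_i, a_{i+1} = floor((a_0 + m_{i+1})/d_{i+1}):
  m_1 = 1*20 - 0 = 20, d_1 = (418 - 20^2)/1 = 18/1 = 18, a_1 = floor((20 + 20)/18) = 2.
  m_2 = 18*2 - 20 = 16, d_2 = (418 - 16^2)/18 = 162/18 = 9, a_2 = floor((20 + 16)/9) = 4.
  m_3 = 9*4 - 16 = 20, d_3 = (418 - 20^2)/9 = 18/9 = 2, a_3 = floor((20 + 20)/2) = 20.
  m_4 = 2*20 - 20 = 20, d_4 = (418 - 20^2)/2 = 18/2 = 9, a_4 = floor((20 + 20)/9) = 4.
  m_5 = 9*4 - 20 = 16, d_5 = (418 - 16^2)/9 = 162/9 = 18, a_5 = floor((20 + 16)/18) = 2.
  m_6 = 18*2 - 16 = 20, d_6 = (418 - 20^2)/18 = 18/18 = 1, a_6 = floor((20 + 20)/1) = 40.
  m_7 = 1*40 - 20 = 20, d_7 = (418 - 20^2)/1 = 18/1 = 18: (m_7, d_7) = (m_1, d_1) = (20, 18), so from here the quotients repeat a_1, ..., a_6; the period length is 6.
Hence the expansion of sqrt(418) is a_0 = 20 followed by the repeating block 2, 4, 20, 4, 2, 40 (period 6).

[20; (2, 4, 20, 4, 2, 40)]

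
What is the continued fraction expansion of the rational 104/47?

Run the Euclidean algorithm on 104 and 47; the successive quotients are the partial quotients a_0, a_1, ... (each step inverts the fractional part left over by the previous one):
  104 = 2*47 + 10, so a_0 = 2.
  47 = 4*10 + 7, so a_1 = 4.
  10 = 1*7 + 3, so a_2 = 1.
  7 = 2*3 + 1, so a_3 = 2.
  3 = 3*1 + 0, so a_4 = 3.
The remainder reaches 0 after 5 divisions, so the expansion has 5 partial quotients, read off in order.

[2; 4, 1, 2, 3]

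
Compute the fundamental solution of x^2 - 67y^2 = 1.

First expand sqrt(67) as a continued fraction. With x_i = (sqrt(67) + m_i)/d_i and (m_0, d_0) = (0, 1): a_0 = floor(sqrt(67)) = 8, since 8^2 = 64 <= 67 < 81 = 9^2.
Iterate m_{i+1} = d_i*a_i - m_i, d_{i+1} = (67 - m_{i+1}^2)/d_i, a_{i+1} = floor((a_0 + m_{i+1})/d_{i+1}):
  m_1 = 1*8 - 0 = 8, d_1 = (67 - 8^2)/1 = 3/1 = 3, a_1 = floor((8 + 8)/3) = 5.
  m_2 = 3*5 - 8 = 7, d_2 = (67 - 7^2)/3 = 18/3 = 6, a_2 = floor((8 + 7)/6) = 2.
  m_3 = 6*2 - 7 = 5, d_3 = (67 - 5^2)/6 = 42/6 = 7, a_3 = floor((8 + 5)/7) = 1.
  m_4 = 7*1 - 5 = 2, d_4 = (67 - 2^2)/7 = 63/7 = 9, a_4 = floor((8 + 2)/9) = 1.
  m_5 = 9*1 - 2 = 7, d_5 = (67 - 7^2)/9 = 18/9 = 2, a_5 = floor((8 + 7)/2) = 7.
  m_6 = 2*7 - 7 = 7, d_6 = (67 - 7^2)/2 = 18/2 = 9, a_6 = floor((8 + 7)/9) = 1.
  m_7 = 9*1 - 7 = 2, d_7 = (67 - 2^2)/9 = 63/9 = 7, a_7 = floor((8 + 2)/7) = 1.
  m_8 = 7*1 - 2 = 5, d_8 = (67 - 5^2)/7 = 42/7 = 6, a_8 = floor((8 + 5)/6) = 2.
  m_9 = 6*2 - 5 = 7, d_9 = (67 - 7^2)/6 = 18/6 = 3, a_9 = floor((8 + 7)/3) = 5.
  m_10 = 3*5 - 7 = 8, d_10 = (67 - 8^2)/3 = 3/3 = 1, a_10 = floor((8 + 8)/1) = 16.
  m_11 = 1*16 - 8 = 8, d_11 = (67 - 8^2)/1 = 3/1 = 3: (m_11, d_11) = (m_1, d_1) = (8, 3), so from here the quotients repeat a_1, ..., a_10; the period length is 10.
So sqrt(67) = [8; (5, 2, 1, 1, 7, 1, 1, 2, 5, 16)] with period length k = 10.
k is even, so the fundamental solution of x^2 - 67y^2 = 1 is (p_{k-1}, q_{k-1}) = (p_9, q_9); compute convergents through index 9.
Convergents (p_i = a_i*p_{i-1} + p_{i-2}, q_i = a_i*q_{i-1} + q_{i-2} with p_{-2}=0, p_{-1}=1, q_{-2}=1, q_{-1}=0):
  i=0: a_0=8, p_0 = 8*1 + 0 = 8, q_0 = 8*0 + 1 = 1.
  i=1: a_1=5, p_1 = 5*8 + 1 = 41, q_1 = 5*1 + 0 = 5.
  i=2: a_2=2, p_2 = 2*41 + 8 = 90, q_2 = 2*5 + 1 = 11.
  i=3: a_3=1, p_3 = 1*90 + 41 = 131, q_3 = 1*11 + 5 = 16.
  i=4: a_4=1, p_4 = 1*131 + 90 = 221, q_4 = 1*16 + 11 = 27.
  i=5: a_5=7, p_5 = 7*221 + 131 = 1678, q_5 = 7*27 + 16 = 205.
  i=6: a_6=1, p_6 = 1*1678 + 221 = 1899, q_6 = 1*205 + 27 = 232.
  i=7: a_7=1, p_7 = 1*1899 + 1678 = 3577, q_7 = 1*232 + 205 = 437.
  i=8: a_8=2, p_8 = 2*3577 + 1899 = 9053, q_8 = 2*437 + 232 = 1106.
  i=9: a_9=5, p_9 = 5*9053 + 3577 = 48842, q_9 = 5*1106 + 437 = 5967.
Check: 48842^2 - 67*5967^2 = 2385540964 - 2385540963 = 1, so (x, y) = (48842, 5967) solves the equation, and by the theorem it is the least positive solution.

(x, y) = (48842, 5967)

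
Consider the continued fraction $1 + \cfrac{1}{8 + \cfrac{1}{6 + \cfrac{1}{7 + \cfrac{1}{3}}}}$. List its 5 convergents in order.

Using the convergent recurrence p_i = a_i*p_{i-1} + p_{i-2}, q_i = a_i*q_{i-1} + q_{i-2} with p_{-2}=0, p_{-1}=1, q_{-2}=1, q_{-1}=0:
  i=0: a_0=1, p_0 = 1*1 + 0 = 1, q_0 = 1*0 + 1 = 1.
  i=1: a_1=8, p_1 = 8*1 + 1 = 9, q_1 = 8*1 + 0 = 8.
  i=2: a_2=6, p_2 = 6*9 + 1 = 55, q_2 = 6*8 + 1 = 49.
  i=3: a_3=7, p_3 = 7*55 + 9 = 394, q_3 = 7*49 + 8 = 351.
  i=4: a_4=3, p_4 = 3*394 + 55 = 1237, q_4 = 3*351 + 49 = 1102.

1/1, 9/8, 55/49, 394/351, 1237/1102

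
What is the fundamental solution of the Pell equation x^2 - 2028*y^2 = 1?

First expand sqrt(2028) as a continued fraction. With x_i = (sqrt(2028) + m_i)/d_i and (m_0, d_0) = (0, 1): a_0 = floor(sqrt(2028)) = 45, since 45^2 = 2025 <= 2028 < 2116 = 46^2.
Iterate m_{i+1} = d_i*a_i - m_i, d_{i+1} = (2028 - m_{i+1}^2)/d_i, a_{i+1} = floor((a_0 + m_{i+1})/d_{i+1}):
  m_1 = 1*45 - 0 = 45, d_1 = (2028 - 45^2)/1 = 3/1 = 3, a_1 = floor((45 + 45)/3) = 30.
  m_2 = 3*30 - 45 = 45, d_2 = (2028 - 45^2)/3 = 3/3 = 1, a_2 = floor((45 + 45)/1) = 90.
  m_3 = 1*90 - 45 = 45, d_3 = (2028 - 45^2)/1 = 3/1 = 3: (m_3, d_3) = (m_1, d_1) = (45, 3), so from here the quotients repeat a_1, a_2; the period length is 2.
So sqrt(2028) = [45; (30, 90)] with period length k = 2.
k is even, so the fundamental solution of x^2 - 2028y^2 = 1 is (p_{k-1}, q_{k-1}) = (p_1, q_1); compute convergents through index 1.
Convergents (p_i = a_i*p_{i-1} + p_{i-2}, q_i = a_i*q_{i-1} + q_{i-2} with p_{-2}=0, p_{-1}=1, q_{-2}=1, q_{-1}=0):
  i=0: a_0=45, p_0 = 45*1 + 0 = 45, q_0 = 45*0 + 1 = 1.
  i=1: a_1=30, p_1 = 30*45 + 1 = 1351, q_1 = 30*1 + 0 = 30.
Check: 1351^2 - 2028*30^2 = 1825201 - 1825200 = 1, so (x, y) = (1351, 30) solves the equation, and by the theorem it is the least positive solution.

(x, y) = (1351, 30)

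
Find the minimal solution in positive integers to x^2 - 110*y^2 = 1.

First expand sqrt(110) as a continued fraction. With x_i = (sqrt(110) + m_i)/d_i and (m_0, d_0) = (0, 1): a_0 = floor(sqrt(110)) = 10, since 10^2 = 100 <= 110 < 121 = 11^2.
Iterate m_{i+1} = d_i*a_i - m_i, d_{i+1} = (110 - m_{i+1}^2)/d_i, a_{i+1} = floor((a_0 + m_{i+1})/d_{i+1}):
  m_1 = 1*10 - 0 = 10, d_1 = (110 - 10^2)/1 = 10/1 = 10, a_1 = floor((10 + 10)/10) = 2.
  m_2 = 10*2 - 10 = 10, d_2 = (110 - 10^2)/10 = 10/10 = 1, a_2 = floor((10 + 10)/1) = 20.
  m_3 = 1*20 - 10 = 10, d_3 = (110 - 10^2)/1 = 10/1 = 10: (m_3, d_3) = (m_1, d_1) = (10, 10), so from here the quotients repeat a_1, a_2; the period length is 2.
So sqrt(110) = [10; (2, 20)] with period length k = 2.
k is even, so the fundamental solution of x^2 - 110y^2 = 1 is (p_{k-1}, q_{k-1}) = (p_1, q_1); compute convergents through index 1.
Convergents (p_i = a_i*p_{i-1} + p_{i-2}, q_i = a_i*q_{i-1} + q_{i-2} with p_{-2}=0, p_{-1}=1, q_{-2}=1, q_{-1}=0):
  i=0: a_0=10, p_0 = 10*1 + 0 = 10, q_0 = 10*0 + 1 = 1.
  i=1: a_1=2, p_1 = 2*10 + 1 = 21, q_1 = 2*1 + 0 = 2.
Check: 21^2 - 110*2^2 = 441 - 440 = 1, so (x, y) = (21, 2) solves the equation, and by the theorem it is the least positive solution.

(x, y) = (21, 2)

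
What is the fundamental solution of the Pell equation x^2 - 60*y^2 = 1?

First expand sqrt(60) as a continued fraction. With x_i = (sqrt(60) + m_i)/d_i and (m_0, d_0) = (0, 1): a_0 = floor(sqrt(60)) = 7, since 7^2 = 49 <= 60 < 64 = 8^2.
Iterate m_{i+1} = d_i*a_i - m_i, d_{i+1} = (60 - m_{i+1}^2)/d_i, a_{i+1} = floor((a_0 + m_{i+1})/d_{i+1}):
  m_1 = 1*7 - 0 = 7, d_1 = (60 - 7^2)/1 = 11/1 = 11, a_1 = floor((7 + 7)/11) = 1.
  m_2 = 11*1 - 7 = 4, d_2 = (60 - 4^2)/11 = 44/11 = 4, a_2 = floor((7 + 4)/4) = 2.
  m_3 = 4*2 - 4 = 4, d_3 = (60 - 4^2)/4 = 44/4 = 11, a_3 = floor((7 + 4)/11) = 1.
  m_4 = 11*1 - 4 = 7, d_4 = (60 - 7^2)/11 = 11/11 = 1, a_4 = floor((7 + 7)/1) = 14.
  m_5 = 1*14 - 7 = 7, d_5 = (60 - 7^2)/1 = 11/1 = 11: (m_5, d_5) = (m_1, d_1) = (7, 11), so from here the quotients repeat a_1, ..., a_4; the period length is 4.
So sqrt(60) = [7; (1, 2, 1, 14)] with period length k = 4.
k is even, so the fundamental solution of x^2 - 60y^2 = 1 is (p_{k-1}, q_{k-1}) = (p_3, q_3); compute convergents through index 3.
Convergents (p_i = a_i*p_{i-1} + p_{i-2}, q_i = a_i*q_{i-1} + q_{i-2} with p_{-2}=0, p_{-1}=1, q_{-2}=1, q_{-1}=0):
  i=0: a_0=7, p_0 = 7*1 + 0 = 7, q_0 = 7*0 + 1 = 1.
  i=1: a_1=1, p_1 = 1*7 + 1 = 8, q_1 = 1*1 + 0 = 1.
  i=2: a_2=2, p_2 = 2*8 + 7 = 23, q_2 = 2*1 + 1 = 3.
  i=3: a_3=1, p_3 = 1*23 + 8 = 31, q_3 = 1*3 + 1 = 4.
Check: 31^2 - 60*4^2 = 961 - 960 = 1, so (x, y) = (31, 4) solves the equation, and by the theorem it is the least positive solution.

(x, y) = (31, 4)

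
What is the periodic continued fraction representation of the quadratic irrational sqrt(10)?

[3; (6)]

Write x_i = (sqrt(10) + m_i)/d_i with (m_0, d_0) = (0, 1). a_0 = floor(sqrt(10)) = 3, since 3^2 = 9 <= 10 < 16 = 4^2.
Iterate m_{i+1} = d_i*a_i - m_i, d_{i+1} = (10 - m_{i+1}^2)/d_i, a_{i+1} = floor((a_0 + m_{i+1})/d_{i+1}):
  m_1 = 1*3 - 0 = 3, d_1 = (10 - 3^2)/1 = 1/1 = 1, a_1 = floor((3 + 3)/1) = 6.
  m_2 = 1*6 - 3 = 3, d_2 = (10 - 3^2)/1 = 1/1 = 1: (m_2, d_2) = (m_1, d_1) = (3, 1), so from here the quotient a_1 repeats; the period length is 1.
Hence the expansion of sqrt(10) is a_0 = 3 followed by the repeating block 6 (period 1).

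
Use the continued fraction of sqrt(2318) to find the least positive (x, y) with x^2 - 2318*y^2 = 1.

First expand sqrt(2318) as a continued fraction. With x_i = (sqrt(2318) + m_i)/d_i and (m_0, d_0) = (0, 1): a_0 = floor(sqrt(2318)) = 48, since 48^2 = 2304 <= 2318 < 2401 = 49^2.
Iterate m_{i+1} = d_i*a_i - m_i, d_{i+1} = (2318 - m_{i+1}^2)/d_i, a_{i+1} = floor((a_0 + m_{i+1})/d_{i+1}):
  m_1 = 1*48 - 0 = 48, d_1 = (2318 - 48^2)/1 = 14/1 = 14, a_1 = floor((48 + 48)/14) = 6.
  m_2 = 14*6 - 48 = 36, d_2 = (2318 - 36^2)/14 = 1022/14 = 73, a_2 = floor((48 + 36)/73) = 1.
  m_3 = 73*1 - 36 = 37, d_3 = (2318 - 37^2)/73 = 949/73 = 13, a_3 = floor((48 + 37)/13) = 6.
  m_4 = 13*6 - 37 = 41, d_4 = (2318 - 41^2)/13 = 637/13 = 49, a_4 = floor((48 + 41)/49) = 1.
  m_5 = 49*1 - 41 = 8, d_5 = (2318 - 8^2)/49 = 2254/49 = 46, a_5 = floor((48 + 8)/46) = 1.
  m_6 = 46*1 - 8 = 38, d_6 = (2318 - 38^2)/46 = 874/46 = 19, a_6 = floor((48 + 38)/19) = 4.
  m_7 = 19*4 - 38 = 38, d_7 = (2318 - 38^2)/19 = 874/19 = 46, a_7 = floor((48 + 38)/46) = 1.
  m_8 = 46*1 - 38 = 8, d_8 = (2318 - 8^2)/46 = 2254/46 = 49, a_8 = floor((48 + 8)/49) = 1.
  m_9 = 49*1 - 8 = 41, d_9 = (2318 - 41^2)/49 = 637/49 = 13, a_9 = floor((48 + 41)/13) = 6.
  m_10 = 13*6 - 41 = 37, d_10 = (2318 - 37^2)/13 = 949/13 = 73, a_10 = floor((48 + 37)/73) = 1.
  m_11 = 73*1 - 37 = 36, d_11 = (2318 - 36^2)/73 = 1022/73 = 14, a_11 = floor((48 + 36)/14) = 6.
  m_12 = 14*6 - 36 = 48, d_12 = (2318 - 48^2)/14 = 14/14 = 1, a_12 = floor((48 + 48)/1) = 96.
  m_13 = 1*96 - 48 = 48, d_13 = (2318 - 48^2)/1 = 14/1 = 14: (m_13, d_13) = (m_1, d_1) = (48, 14), so from here the quotients repeat a_1, ..., a_12; the period length is 12.
So sqrt(2318) = [48; (6, 1, 6, 1, 1, 4, 1, 1, 6, 1, 6, 96)] with period length k = 12.
k is even, so the fundamental solution of x^2 - 2318y^2 = 1 is (p_{k-1}, q_{k-1}) = (p_11, q_11); compute convergents through index 11.
Convergents (p_i = a_i*p_{i-1} + p_{i-2}, q_i = a_i*q_{i-1} + q_{i-2} with p_{-2}=0, p_{-1}=1, q_{-2}=1, q_{-1}=0):
  i=0: a_0=48, p_0 = 48*1 + 0 = 48, q_0 = 48*0 + 1 = 1.
  i=1: a_1=6, p_1 = 6*48 + 1 = 289, q_1 = 6*1 + 0 = 6.
  i=2: a_2=1, p_2 = 1*289 + 48 = 337, q_2 = 1*6 + 1 = 7.
  i=3: a_3=6, p_3 = 6*337 + 289 = 2311, q_3 = 6*7 + 6 = 48.
  i=4: a_4=1, p_4 = 1*2311 + 337 = 2648, q_4 = 1*48 + 7 = 55.
  i=5: a_5=1, p_5 = 1*2648 + 2311 = 4959, q_5 = 1*55 + 48 = 103.
  i=6: a_6=4, p_6 = 4*4959 + 2648 = 22484, q_6 = 4*103 + 55 = 467.
  i=7: a_7=1, p_7 = 1*22484 + 4959 = 27443, q_7 = 1*467 + 103 = 570.
  i=8: a_8=1, p_8 = 1*27443 + 22484 = 49927, q_8 = 1*570 + 467 = 1037.
  i=9: a_9=6, p_9 = 6*49927 + 27443 = 327005, q_9 = 6*1037 + 570 = 6792.
  i=10: a_10=1, p_10 = 1*327005 + 49927 = 376932, q_10 = 1*6792 + 1037 = 7829.
  i=11: a_11=6, p_11 = 6*376932 + 327005 = 2588597, q_11 = 6*7829 + 6792 = 53766.
Check: 2588597^2 - 2318*53766^2 = 6700834428409 - 6700834428408 = 1, so (x, y) = (2588597, 53766) solves the equation, and by the theorem it is the least positive solution.

(x, y) = (2588597, 53766)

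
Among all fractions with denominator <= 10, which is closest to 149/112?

4/3

Expand x = 149/112 as a continued fraction with the Euclidean algorithm:
  149 = 1*112 + 37, so a_0 = 1.
  112 = 3*37 + 1, so a_1 = 3.
  37 = 37*1 + 0, so a_2 = 37.
so x = [1; 3, 37].
Convergents (p_i = a_i*p_{i-1} + p_{i-2}, q_i = a_i*q_{i-1} + q_{i-2} with p_{-2}=0, p_{-1}=1, q_{-2}=1, q_{-1}=0), until the denominator exceeds 10:
  i=0: a_0=1, p_0 = 1*1 + 0 = 1, q_0 = 1*0 + 1 = 1.
  i=1: a_1=3, p_1 = 3*1 + 1 = 4, q_1 = 3*1 + 0 = 3.
  i=2: a_2=37, p_2 = 37*4 + 1 = 149, q_2 = 37*3 + 1 = 112.
q_2 = 112 > 10, so the last convergent with denominator <= 10 is p_1/q_1 = 4/3.
The closest fraction with denominator <= 10 is either p_1/q_1 or the intermediate fraction (k*p_1 + p_0)/(k*q_1 + q_0) with the largest k >= 1 whose denominator stays <= 10; these approach x as k grows, and every other convergent or intermediate fraction in range is farther away.
Largest k: floor((10 - q_0)/q_1) = floor((10 - 1)/3) = 3.
That gives (3*4 + 1)/(3*3 + 1) = 13/10.
Compare the errors: |x - 4/3| = |149*3 - 4*112|/(112*3) = 1/336, and |x - 13/10| = |149*10 - 13*112|/(112*10) = 34/1120.
Cross-multiplying, 1*1120 = 1120 < 11424 = 34*336, so 1/336 is smaller: the convergent 4/3 is closer to x than 13/10.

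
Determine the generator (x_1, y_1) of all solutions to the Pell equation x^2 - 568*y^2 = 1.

(x, y) = (143, 6)

First expand sqrt(568) as a continued fraction. With x_i = (sqrt(568) + m_i)/d_i and (m_0, d_0) = (0, 1): a_0 = floor(sqrt(568)) = 23, since 23^2 = 529 <= 568 < 576 = 24^2.
Iterate m_{i+1} = d_i*a_i - m_i, d_{i+1} = (568 - m_{i+1}^2)/d_i, a_{i+1} = floor((a_0 + m_{i+1})/d_{i+1}):
  m_1 = 1*23 - 0 = 23, d_1 = (568 - 23^2)/1 = 39/1 = 39, a_1 = floor((23 + 23)/39) = 1.
  m_2 = 39*1 - 23 = 16, d_2 = (568 - 16^2)/39 = 312/39 = 8, a_2 = floor((23 + 16)/8) = 4.
  m_3 = 8*4 - 16 = 16, d_3 = (568 - 16^2)/8 = 312/8 = 39, a_3 = floor((23 + 16)/39) = 1.
  m_4 = 39*1 - 16 = 23, d_4 = (568 - 23^2)/39 = 39/39 = 1, a_4 = floor((23 + 23)/1) = 46.
  m_5 = 1*46 - 23 = 23, d_5 = (568 - 23^2)/1 = 39/1 = 39: (m_5, d_5) = (m_1, d_1) = (23, 39), so from here the quotients repeat a_1, ..., a_4; the period length is 4.
So sqrt(568) = [23; (1, 4, 1, 46)] with period length k = 4.
k is even, so the fundamental solution of x^2 - 568y^2 = 1 is (p_{k-1}, q_{k-1}) = (p_3, q_3); compute convergents through index 3.
Convergents (p_i = a_i*p_{i-1} + p_{i-2}, q_i = a_i*q_{i-1} + q_{i-2} with p_{-2}=0, p_{-1}=1, q_{-2}=1, q_{-1}=0):
  i=0: a_0=23, p_0 = 23*1 + 0 = 23, q_0 = 23*0 + 1 = 1.
  i=1: a_1=1, p_1 = 1*23 + 1 = 24, q_1 = 1*1 + 0 = 1.
  i=2: a_2=4, p_2 = 4*24 + 23 = 119, q_2 = 4*1 + 1 = 5.
  i=3: a_3=1, p_3 = 1*119 + 24 = 143, q_3 = 1*5 + 1 = 6.
Check: 143^2 - 568*6^2 = 20449 - 20448 = 1, so (x, y) = (143, 6) solves the equation, and by the theorem it is the least positive solution.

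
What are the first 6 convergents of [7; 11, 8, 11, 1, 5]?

7/1, 78/11, 631/89, 7019/990, 7650/1079, 45269/6385

Using the convergent recurrence p_i = a_i*p_{i-1} + p_{i-2}, q_i = a_i*q_{i-1} + q_{i-2} with p_{-2}=0, p_{-1}=1, q_{-2}=1, q_{-1}=0:
  i=0: a_0=7, p_0 = 7*1 + 0 = 7, q_0 = 7*0 + 1 = 1.
  i=1: a_1=11, p_1 = 11*7 + 1 = 78, q_1 = 11*1 + 0 = 11.
  i=2: a_2=8, p_2 = 8*78 + 7 = 631, q_2 = 8*11 + 1 = 89.
  i=3: a_3=11, p_3 = 11*631 + 78 = 7019, q_3 = 11*89 + 11 = 990.
  i=4: a_4=1, p_4 = 1*7019 + 631 = 7650, q_4 = 1*990 + 89 = 1079.
  i=5: a_5=5, p_5 = 5*7650 + 7019 = 45269, q_5 = 5*1079 + 990 = 6385.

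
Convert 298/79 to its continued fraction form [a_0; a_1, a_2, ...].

Run the Euclidean algorithm on 298 and 79; the successive quotients are the partial quotients a_0, a_1, ... (each step inverts the fractional part left over by the previous one):
  298 = 3*79 + 61, so a_0 = 3.
  79 = 1*61 + 18, so a_1 = 1.
  61 = 3*18 + 7, so a_2 = 3.
  18 = 2*7 + 4, so a_3 = 2.
  7 = 1*4 + 3, so a_4 = 1.
  4 = 1*3 + 1, so a_5 = 1.
  3 = 3*1 + 0, so a_6 = 3.
The remainder reaches 0 after 7 divisions, so the expansion has 7 partial quotients, read off in order.

[3; 1, 3, 2, 1, 1, 3]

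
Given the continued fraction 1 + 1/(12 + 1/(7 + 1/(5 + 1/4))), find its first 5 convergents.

1/1, 13/12, 92/85, 473/437, 1984/1833

Using the convergent recurrence p_i = a_i*p_{i-1} + p_{i-2}, q_i = a_i*q_{i-1} + q_{i-2} with p_{-2}=0, p_{-1}=1, q_{-2}=1, q_{-1}=0:
  i=0: a_0=1, p_0 = 1*1 + 0 = 1, q_0 = 1*0 + 1 = 1.
  i=1: a_1=12, p_1 = 12*1 + 1 = 13, q_1 = 12*1 + 0 = 12.
  i=2: a_2=7, p_2 = 7*13 + 1 = 92, q_2 = 7*12 + 1 = 85.
  i=3: a_3=5, p_3 = 5*92 + 13 = 473, q_3 = 5*85 + 12 = 437.
  i=4: a_4=4, p_4 = 4*473 + 92 = 1984, q_4 = 4*437 + 85 = 1833.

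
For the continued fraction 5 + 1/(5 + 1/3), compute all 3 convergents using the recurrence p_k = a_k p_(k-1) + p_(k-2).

Using the convergent recurrence p_i = a_i*p_{i-1} + p_{i-2}, q_i = a_i*q_{i-1} + q_{i-2} with p_{-2}=0, p_{-1}=1, q_{-2}=1, q_{-1}=0:
  i=0: a_0=5, p_0 = 5*1 + 0 = 5, q_0 = 5*0 + 1 = 1.
  i=1: a_1=5, p_1 = 5*5 + 1 = 26, q_1 = 5*1 + 0 = 5.
  i=2: a_2=3, p_2 = 3*26 + 5 = 83, q_2 = 3*5 + 1 = 16.

5/1, 26/5, 83/16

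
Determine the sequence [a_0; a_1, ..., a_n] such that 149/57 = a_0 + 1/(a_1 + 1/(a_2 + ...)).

[2; 1, 1, 1, 1, 2, 4]

Run the Euclidean algorithm on 149 and 57; the successive quotients are the partial quotients a_0, a_1, ... (each step inverts the fractional part left over by the previous one):
  149 = 2*57 + 35, so a_0 = 2.
  57 = 1*35 + 22, so a_1 = 1.
  35 = 1*22 + 13, so a_2 = 1.
  22 = 1*13 + 9, so a_3 = 1.
  13 = 1*9 + 4, so a_4 = 1.
  9 = 2*4 + 1, so a_5 = 2.
  4 = 4*1 + 0, so a_6 = 4.
The remainder reaches 0 after 7 divisions, so the expansion has 7 partial quotients, read off in order.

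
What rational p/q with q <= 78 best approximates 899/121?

535/72

Expand x = 899/121 as a continued fraction with the Euclidean algorithm:
  899 = 7*121 + 52, so a_0 = 7.
  121 = 2*52 + 17, so a_1 = 2.
  52 = 3*17 + 1, so a_2 = 3.
  17 = 17*1 + 0, so a_3 = 17.
so x = [7; 2, 3, 17].
Convergents (p_i = a_i*p_{i-1} + p_{i-2}, q_i = a_i*q_{i-1} + q_{i-2} with p_{-2}=0, p_{-1}=1, q_{-2}=1, q_{-1}=0), until the denominator exceeds 78:
  i=0: a_0=7, p_0 = 7*1 + 0 = 7, q_0 = 7*0 + 1 = 1.
  i=1: a_1=2, p_1 = 2*7 + 1 = 15, q_1 = 2*1 + 0 = 2.
  i=2: a_2=3, p_2 = 3*15 + 7 = 52, q_2 = 3*2 + 1 = 7.
  i=3: a_3=17, p_3 = 17*52 + 15 = 899, q_3 = 17*7 + 2 = 121.
q_3 = 121 > 78, so the last convergent with denominator <= 78 is p_2/q_2 = 52/7.
The closest fraction with denominator <= 78 is either p_2/q_2 or the intermediate fraction (k*p_2 + p_1)/(k*q_2 + q_1) with the largest k >= 1 whose denominator stays <= 78; these approach x as k grows, and every other convergent or intermediate fraction in range is farther away.
Largest k: floor((78 - q_1)/q_2) = floor((78 - 2)/7) = 10.
That gives (10*52 + 15)/(10*7 + 2) = 535/72.
Compare the errors: |x - 52/7| = |899*7 - 52*121|/(121*7) = 1/847, and |x - 535/72| = |899*72 - 535*121|/(121*72) = 7/8712.
Cross-multiplying, 7*847 = 5929 < 8712 = 1*8712, so 7/8712 is smaller: the intermediate fraction 535/72 is closer to x than 52/7.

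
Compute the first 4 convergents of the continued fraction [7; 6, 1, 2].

Using the convergent recurrence p_i = a_i*p_{i-1} + p_{i-2}, q_i = a_i*q_{i-1} + q_{i-2} with p_{-2}=0, p_{-1}=1, q_{-2}=1, q_{-1}=0:
  i=0: a_0=7, p_0 = 7*1 + 0 = 7, q_0 = 7*0 + 1 = 1.
  i=1: a_1=6, p_1 = 6*7 + 1 = 43, q_1 = 6*1 + 0 = 6.
  i=2: a_2=1, p_2 = 1*43 + 7 = 50, q_2 = 1*6 + 1 = 7.
  i=3: a_3=2, p_3 = 2*50 + 43 = 143, q_3 = 2*7 + 6 = 20.

7/1, 43/6, 50/7, 143/20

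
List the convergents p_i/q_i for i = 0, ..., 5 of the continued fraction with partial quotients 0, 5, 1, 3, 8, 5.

Using the convergent recurrence p_i = a_i*p_{i-1} + p_{i-2}, q_i = a_i*q_{i-1} + q_{i-2} with p_{-2}=0, p_{-1}=1, q_{-2}=1, q_{-1}=0:
  i=0: a_0=0, p_0 = 0*1 + 0 = 0, q_0 = 0*0 + 1 = 1.
  i=1: a_1=5, p_1 = 5*0 + 1 = 1, q_1 = 5*1 + 0 = 5.
  i=2: a_2=1, p_2 = 1*1 + 0 = 1, q_2 = 1*5 + 1 = 6.
  i=3: a_3=3, p_3 = 3*1 + 1 = 4, q_3 = 3*6 + 5 = 23.
  i=4: a_4=8, p_4 = 8*4 + 1 = 33, q_4 = 8*23 + 6 = 190.
  i=5: a_5=5, p_5 = 5*33 + 4 = 169, q_5 = 5*190 + 23 = 973.

0/1, 1/5, 1/6, 4/23, 33/190, 169/973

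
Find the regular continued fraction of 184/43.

Run the Euclidean algorithm on 184 and 43; the successive quotients are the partial quotients a_0, a_1, ... (each step inverts the fractional part left over by the previous one):
  184 = 4*43 + 12, so a_0 = 4.
  43 = 3*12 + 7, so a_1 = 3.
  12 = 1*7 + 5, so a_2 = 1.
  7 = 1*5 + 2, so a_3 = 1.
  5 = 2*2 + 1, so a_4 = 2.
  2 = 2*1 + 0, so a_5 = 2.
The remainder reaches 0 after 6 divisions, so the expansion has 6 partial quotients, read off in order.

[4; 3, 1, 1, 2, 2]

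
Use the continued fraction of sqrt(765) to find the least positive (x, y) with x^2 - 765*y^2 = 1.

First expand sqrt(765) as a continued fraction. With x_i = (sqrt(765) + m_i)/d_i and (m_0, d_0) = (0, 1): a_0 = floor(sqrt(765)) = 27, since 27^2 = 729 <= 765 < 784 = 28^2.
Iterate m_{i+1} = d_i*a_i - m_i, d_{i+1} = (765 - m_{i+1}^2)/d_i, a_{i+1} = floor((a_0 + m_{i+1})/d_{i+1}):
  m_1 = 1*27 - 0 = 27, d_1 = (765 - 27^2)/1 = 36/1 = 36, a_1 = floor((27 + 27)/36) = 1.
  m_2 = 36*1 - 27 = 9, d_2 = (765 - 9^2)/36 = 684/36 = 19, a_2 = floor((27 + 9)/19) = 1.
  m_3 = 19*1 - 9 = 10, d_3 = (765 - 10^2)/19 = 665/19 = 35, a_3 = floor((27 + 10)/35) = 1.
  m_4 = 35*1 - 10 = 25, d_4 = (765 - 25^2)/35 = 140/35 = 4, a_4 = floor((27 + 25)/4) = 13.
  m_5 = 4*13 - 25 = 27, d_5 = (765 - 27^2)/4 = 36/4 = 9, a_5 = floor((27 + 27)/9) = 6.
  m_6 = 9*6 - 27 = 27, d_6 = (765 - 27^2)/9 = 36/9 = 4, a_6 = floor((27 + 27)/4) = 13.
  m_7 = 4*13 - 27 = 25, d_7 = (765 - 25^2)/4 = 140/4 = 35, a_7 = floor((27 + 25)/35) = 1.
  m_8 = 35*1 - 25 = 10, d_8 = (765 - 10^2)/35 = 665/35 = 19, a_8 = floor((27 + 10)/19) = 1.
  m_9 = 19*1 - 10 = 9, d_9 = (765 - 9^2)/19 = 684/19 = 36, a_9 = floor((27 + 9)/36) = 1.
  m_10 = 36*1 - 9 = 27, d_10 = (765 - 27^2)/36 = 36/36 = 1, a_10 = floor((27 + 27)/1) = 54.
  m_11 = 1*54 - 27 = 27, d_11 = (765 - 27^2)/1 = 36/1 = 36: (m_11, d_11) = (m_1, d_1) = (27, 36), so from here the quotients repeat a_1, ..., a_10; the period length is 10.
So sqrt(765) = [27; (1, 1, 1, 13, 6, 13, 1, 1, 1, 54)] with period length k = 10.
k is even, so the fundamental solution of x^2 - 765y^2 = 1 is (p_{k-1}, q_{k-1}) = (p_9, q_9); compute convergents through index 9.
Convergents (p_i = a_i*p_{i-1} + p_{i-2}, q_i = a_i*q_{i-1} + q_{i-2} with p_{-2}=0, p_{-1}=1, q_{-2}=1, q_{-1}=0):
  i=0: a_0=27, p_0 = 27*1 + 0 = 27, q_0 = 27*0 + 1 = 1.
  i=1: a_1=1, p_1 = 1*27 + 1 = 28, q_1 = 1*1 + 0 = 1.
  i=2: a_2=1, p_2 = 1*28 + 27 = 55, q_2 = 1*1 + 1 = 2.
  i=3: a_3=1, p_3 = 1*55 + 28 = 83, q_3 = 1*2 + 1 = 3.
  i=4: a_4=13, p_4 = 13*83 + 55 = 1134, q_4 = 13*3 + 2 = 41.
  i=5: a_5=6, p_5 = 6*1134 + 83 = 6887, q_5 = 6*41 + 3 = 249.
  i=6: a_6=13, p_6 = 13*6887 + 1134 = 90665, q_6 = 13*249 + 41 = 3278.
  i=7: a_7=1, p_7 = 1*90665 + 6887 = 97552, q_7 = 1*3278 + 249 = 3527.
  i=8: a_8=1, p_8 = 1*97552 + 90665 = 188217, q_8 = 1*3527 + 3278 = 6805.
  i=9: a_9=1, p_9 = 1*188217 + 97552 = 285769, q_9 = 1*6805 + 3527 = 10332.
Check: 285769^2 - 765*10332^2 = 81663921361 - 81663921360 = 1, so (x, y) = (285769, 10332) solves the equation, and by the theorem it is the least positive solution.

(x, y) = (285769, 10332)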